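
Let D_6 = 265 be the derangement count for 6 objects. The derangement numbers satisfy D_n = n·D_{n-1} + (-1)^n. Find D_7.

1854

D_7 = 7·265 - 1 = 1854.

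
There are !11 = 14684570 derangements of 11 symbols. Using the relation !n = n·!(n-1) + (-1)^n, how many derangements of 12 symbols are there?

176214841

!12 = 12·14684570 + 1 = 176214841.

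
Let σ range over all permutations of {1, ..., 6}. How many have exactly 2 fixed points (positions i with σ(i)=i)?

135

Pick the 2 fixed positions: C(6,2) = 15 ways.
The other 4 form a derangement: !4 = 9.
Total: 15 × 9 = 135.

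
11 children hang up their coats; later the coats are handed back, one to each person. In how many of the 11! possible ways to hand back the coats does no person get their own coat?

14684570

Use !n = n·!(n-1) + (-1)^n.
!11 = 11·1334961 - 1 = 14684570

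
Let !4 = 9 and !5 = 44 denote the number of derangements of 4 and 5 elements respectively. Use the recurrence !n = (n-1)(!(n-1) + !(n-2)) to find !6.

!6 = (6-1)·(!5 + !4) = 5·(44 + 9) = 5·53 = 265.

265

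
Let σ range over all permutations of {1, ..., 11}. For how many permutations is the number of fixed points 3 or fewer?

# with exactly i fixed is C(11,i)·!(11-i); sum over i=0..3:
  i=0: C(11,0)·!11 = 1·14684570 = 14684570
  i=1: C(11,1)·!10 = 11·1334961 = 14684571
  i=2: C(11,2)·!9 = 55·133496 = 7342280
  i=3: C(11,3)·!8 = 165·14833 = 2447445
Total = 39158866.

39158866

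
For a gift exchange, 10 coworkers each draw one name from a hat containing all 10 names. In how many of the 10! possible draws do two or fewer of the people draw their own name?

3337406

# with exactly i fixed is C(10,i)·!(10-i); sum over i=0..2:
  i=0: C(10,0)·!10 = 1·1334961 = 1334961
  i=1: C(10,1)·!9 = 10·133496 = 1334960
  i=2: C(10,2)·!8 = 45·14833 = 667485
Total = 3337406.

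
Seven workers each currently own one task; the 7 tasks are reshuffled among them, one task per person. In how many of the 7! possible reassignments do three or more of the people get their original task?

Sum C(7,i)·!(7-i) for i = 3..7:
  i=3: C(7,3)·!4 = 35·9 = 315
  i=4: C(7,4)·!3 = 35·2 = 70
  i=5: C(7,5)·!2 = 21·1 = 21
  i=6: C(7,6)·!1 = 7·0 = 0
  i=7: C(7,7)·!0 = 1·1 = 1
Total = 407.

407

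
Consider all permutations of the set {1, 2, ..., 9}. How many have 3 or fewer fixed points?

Sum C(9,i)·!(9-i) for i = 0..3:
  i=0: C(9,0)·!9 = 1·133496 = 133496
  i=1: C(9,1)·!8 = 9·14833 = 133497
  i=2: C(9,2)·!7 = 36·1854 = 66744
  i=3: C(9,3)·!6 = 84·265 = 22260
Total = 355997.

355997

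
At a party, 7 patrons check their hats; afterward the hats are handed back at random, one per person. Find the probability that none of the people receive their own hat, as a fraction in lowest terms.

103/280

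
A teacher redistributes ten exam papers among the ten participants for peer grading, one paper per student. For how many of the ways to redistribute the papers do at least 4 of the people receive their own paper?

Sum C(10,i)·!(10-i) for i = 4..10:
  i=4: C(10,4)·!6 = 210·265 = 55650
  i=5: C(10,5)·!5 = 252·44 = 11088
  i=6: C(10,6)·!4 = 210·9 = 1890
  i=7: C(10,7)·!3 = 120·2 = 240
  i=8: C(10,8)·!2 = 45·1 = 45
  i=9: C(10,9)·!1 = 10·0 = 0
  i=10: C(10,10)·!0 = 1·1 = 1
Total = 68914.

68914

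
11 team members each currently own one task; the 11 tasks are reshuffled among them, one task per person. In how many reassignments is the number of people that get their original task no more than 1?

29369141

# with exactly i fixed is C(11,i)·!(11-i); sum over i=0..1:
  i=0: C(11,0)·!11 = 1·14684570 = 14684570
  i=1: C(11,1)·!10 = 11·1334961 = 14684571
Total = 29369141.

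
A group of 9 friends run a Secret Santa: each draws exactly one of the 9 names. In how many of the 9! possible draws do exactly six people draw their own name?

168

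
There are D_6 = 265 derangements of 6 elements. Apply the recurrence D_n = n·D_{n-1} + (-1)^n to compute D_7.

1854

D_7 = 7·265 - 1 = 1854.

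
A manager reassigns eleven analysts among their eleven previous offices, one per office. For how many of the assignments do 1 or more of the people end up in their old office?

# with exactly i fixed is C(11,i)·!(11-i); sum over i=1..11:
  i=1: C(11,1)·!10 = 11·1334961 = 14684571
  i=2: C(11,2)·!9 = 55·133496 = 7342280
  i=3: C(11,3)·!8 = 165·14833 = 2447445
  i=4: C(11,4)·!7 = 330·1854 = 611820
  i=5: C(11,5)·!6 = 462·265 = 122430
  i=6: C(11,6)·!5 = 462·44 = 20328
  i=7: C(11,7)·!4 = 330·9 = 2970
  i=8: C(11,8)·!3 = 165·2 = 330
  i=9: C(11,9)·!2 = 55·1 = 55
  i=10: C(11,10)·!1 = 11·0 = 0
  i=11: C(11,11)·!0 = 1·1 = 1
Total = 25232230.

25232230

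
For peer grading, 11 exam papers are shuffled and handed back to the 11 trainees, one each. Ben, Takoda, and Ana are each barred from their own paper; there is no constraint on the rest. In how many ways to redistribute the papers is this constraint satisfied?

30078720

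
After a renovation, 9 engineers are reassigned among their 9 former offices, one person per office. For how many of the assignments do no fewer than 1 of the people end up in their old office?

229384

# with exactly i fixed is C(9,i)·!(9-i); sum over i=1..9:
  i=1: C(9,1)·!8 = 9·14833 = 133497
  i=2: C(9,2)·!7 = 36·1854 = 66744
  i=3: C(9,3)·!6 = 84·265 = 22260
  i=4: C(9,4)·!5 = 126·44 = 5544
  i=5: C(9,5)·!4 = 126·9 = 1134
  i=6: C(9,6)·!3 = 84·2 = 168
  i=7: C(9,7)·!2 = 36·1 = 36
  i=8: C(9,8)·!1 = 9·0 = 0
  i=9: C(9,9)·!0 = 1·1 = 1
Total = 229384.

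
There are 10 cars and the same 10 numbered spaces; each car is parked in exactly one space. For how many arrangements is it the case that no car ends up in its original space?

!10 = 10! · Σ_{k=0}^{10} (-1)^k/k!
= 10! - 10!/1! + 10!/2! - 10!/3! + 10!/4! - 10!/5! + 10!/6! - 10!/7! + 10!/8! - 10!/9! + 10!/10!
= 3628800 - 3628800 + 1814400 - 604800 + 151200 - 30240 + 5040 - 720 + 90 - 10 + 1
= 1334961

1334961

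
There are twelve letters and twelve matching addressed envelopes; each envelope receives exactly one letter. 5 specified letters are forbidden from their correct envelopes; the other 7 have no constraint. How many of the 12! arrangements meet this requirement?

Inclusion-exclusion on the 5 forbidden self-matches:
Σ_{j=0}^{5} (-1)^j C(5,j)(12-j)!
= C(5,0)·12! - C(5,1)·11! + C(5,2)·10! - C(5,3)·9! + C(5,4)·8! - C(5,5)·7!
= 479001600 - 199584000 + 36288000 - 3628800 + 201600 - 5040
= 312273360

312273360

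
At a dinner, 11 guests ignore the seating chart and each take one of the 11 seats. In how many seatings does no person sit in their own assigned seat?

14684570

Recurrence: !11 = 10·(!10 + !9).
!11 = 10·(1334961 + 133496) = 10·1468457 = 14684570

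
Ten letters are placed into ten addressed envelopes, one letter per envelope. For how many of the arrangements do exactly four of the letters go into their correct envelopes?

55650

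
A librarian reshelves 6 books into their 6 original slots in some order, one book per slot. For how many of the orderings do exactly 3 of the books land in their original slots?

Choose which 3 of the 6 are fixed: C(6,3) = 20.
The remaining 3 must be deranged: !3 = 2.
Total: 20 × 2 = 40.

40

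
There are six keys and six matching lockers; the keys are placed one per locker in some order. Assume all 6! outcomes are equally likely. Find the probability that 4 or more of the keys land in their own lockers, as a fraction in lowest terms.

Favorable outcomes: Σ_{i≥4} C(6,i)·!(6-i) = 15·1 + 6·0 + 1·1 = 16.
Total outcomes: 6! = 720.
Probability = 16/720 = 1/45.

1/45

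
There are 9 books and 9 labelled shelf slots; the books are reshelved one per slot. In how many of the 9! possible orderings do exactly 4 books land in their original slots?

Pick the 4 fixed positions: C(9,4) = 126 ways.
The remaining 5 must be deranged: !5 = 44.
Total: 126 × 44 = 5544.

5544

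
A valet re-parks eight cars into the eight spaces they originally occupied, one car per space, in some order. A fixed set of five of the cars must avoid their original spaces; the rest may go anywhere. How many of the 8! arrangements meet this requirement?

21234

Let A_j be the event that the j-th constrained one is fixed. By inclusion-exclusion over the 5 events:
Σ_{j=0}^{5} (-1)^j C(5,j)(8-j)!
= C(5,0)·8! - C(5,1)·7! + C(5,2)·6! - C(5,3)·5! + C(5,4)·4! - C(5,5)·3!
= 40320 - 25200 + 7200 - 1200 + 120 - 6
= 21234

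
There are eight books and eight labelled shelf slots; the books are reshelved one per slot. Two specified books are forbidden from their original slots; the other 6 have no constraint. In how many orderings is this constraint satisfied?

Let A_j be the event that the j-th constrained one is fixed. By inclusion-exclusion over the 2 events:
Σ_{j=0}^{2} (-1)^j C(2,j)(8-j)!
= C(2,0)·8! - C(2,1)·7! + C(2,2)·6!
= 40320 - 10080 + 720
= 30960

30960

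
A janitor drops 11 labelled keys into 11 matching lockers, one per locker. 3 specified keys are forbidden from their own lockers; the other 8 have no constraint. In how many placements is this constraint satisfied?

Inclusion-exclusion on the 3 forbidden self-matches:
Σ_{j=0}^{3} (-1)^j C(3,j)(11-j)!
= C(3,0)·11! - C(3,1)·10! + C(3,2)·9! - C(3,3)·8!
= 39916800 - 10886400 + 1088640 - 40320
= 30078720

30078720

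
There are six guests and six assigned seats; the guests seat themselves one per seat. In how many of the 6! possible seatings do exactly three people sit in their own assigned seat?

Pick the 3 fixed positions: C(6,3) = 20 ways.
The remaining 3 must be deranged: !3 = 2.
Total: 20 × 2 = 40.

40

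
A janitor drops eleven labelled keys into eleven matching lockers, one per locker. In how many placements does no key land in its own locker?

!11 is the nearest integer to 11!/e.
11! = 39916800, and 39916800/e ≈ 14684570.08, so !11 = 14684570.

14684570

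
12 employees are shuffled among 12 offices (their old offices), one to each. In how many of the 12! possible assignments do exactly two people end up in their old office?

Choose which 2 of the 12 are fixed: C(12,2) = 66.
The remaining 10 must be deranged: !10 = 1334961.
Total: 66 × 1334961 = 88107426.

88107426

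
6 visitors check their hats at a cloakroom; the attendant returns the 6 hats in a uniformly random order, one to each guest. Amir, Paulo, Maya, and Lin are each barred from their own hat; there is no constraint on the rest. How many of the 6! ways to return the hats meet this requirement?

362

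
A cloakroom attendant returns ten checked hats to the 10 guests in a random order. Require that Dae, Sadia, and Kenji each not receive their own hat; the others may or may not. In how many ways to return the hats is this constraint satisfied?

Let A_j be the event that the j-th constrained one is fixed. By inclusion-exclusion over the 3 events:
Σ_{j=0}^{3} (-1)^j C(3,j)(10-j)!
= C(3,0)·10! - C(3,1)·9! + C(3,2)·8! - C(3,3)·7!
= 3628800 - 1088640 + 120960 - 5040
= 2656080

2656080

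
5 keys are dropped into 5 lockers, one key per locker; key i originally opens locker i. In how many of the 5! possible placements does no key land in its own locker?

The subfactorial !5 = [5!/e] (nearest integer).
5! = 120, and 120/e ≈ 44.15, so !5 = 44.

44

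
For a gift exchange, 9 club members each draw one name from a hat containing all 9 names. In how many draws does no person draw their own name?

133496

Recurrence: !9 = 9·!8 + (-1)^9.
!9 = 9·14833 - 1 = 133496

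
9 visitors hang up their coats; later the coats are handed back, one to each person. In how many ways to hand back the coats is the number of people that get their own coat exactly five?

Choose which 5 of the 9 are fixed: C(9,5) = 126.
The remaining 4 must be deranged: !4 = 9.
Total: 126 × 9 = 1134.

1134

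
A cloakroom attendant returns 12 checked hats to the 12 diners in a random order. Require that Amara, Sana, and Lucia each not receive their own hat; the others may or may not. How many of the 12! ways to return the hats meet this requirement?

369774720

Inclusion-exclusion on the 3 forbidden self-matches:
Σ_{j=0}^{3} (-1)^j C(3,j)(12-j)!
= C(3,0)·12! - C(3,1)·11! + C(3,2)·10! - C(3,3)·9!
= 479001600 - 119750400 + 10886400 - 362880
= 369774720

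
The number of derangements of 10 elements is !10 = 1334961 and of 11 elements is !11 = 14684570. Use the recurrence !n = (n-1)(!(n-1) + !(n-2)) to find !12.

!12 = (12-1)·(!11 + !10) = 11·(14684570 + 1334961) = 11·16019531 = 176214841.

176214841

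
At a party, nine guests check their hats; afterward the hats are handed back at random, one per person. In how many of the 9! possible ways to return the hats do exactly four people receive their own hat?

5544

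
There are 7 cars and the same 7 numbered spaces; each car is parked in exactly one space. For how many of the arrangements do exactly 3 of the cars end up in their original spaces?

315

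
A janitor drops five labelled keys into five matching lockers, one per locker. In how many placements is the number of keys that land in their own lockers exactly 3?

10

Choose which 3 of the 5 are fixed: C(5,3) = 10.
The other 2 form a derangement: !2 = 1.
Total: 10 × 1 = 10.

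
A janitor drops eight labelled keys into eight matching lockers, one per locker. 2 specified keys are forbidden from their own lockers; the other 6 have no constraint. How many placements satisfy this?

30960

Let A_j be the event that the j-th constrained one is fixed. By inclusion-exclusion over the 2 events:
Σ_{j=0}^{2} (-1)^j C(2,j)(8-j)!
= C(2,0)·8! - C(2,1)·7! + C(2,2)·6!
= 40320 - 10080 + 720
= 30960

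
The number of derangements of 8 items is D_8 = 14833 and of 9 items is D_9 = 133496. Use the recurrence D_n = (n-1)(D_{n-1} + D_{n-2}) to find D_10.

1334961

D_10 = (10-1)·(D_9 + D_8) = 9·(133496 + 14833) = 9·148329 = 1334961.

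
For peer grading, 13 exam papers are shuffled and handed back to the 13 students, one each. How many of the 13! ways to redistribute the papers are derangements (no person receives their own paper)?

2290792932

!13 is the nearest integer to 13!/e.
13! = 6227020800, and 6227020800/e ≈ 2290792932.07, so !13 = 2290792932.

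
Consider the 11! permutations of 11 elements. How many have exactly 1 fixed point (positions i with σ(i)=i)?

Choose which one of the 11 is fixed: C(11,1) = 11.
The other 10 form a derangement: !10 = 1334961.
Total: 11 × 1334961 = 14684571.

14684571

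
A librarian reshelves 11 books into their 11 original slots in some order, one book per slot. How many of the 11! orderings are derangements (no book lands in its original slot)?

The subfactorial !11 = [11!/e] (nearest integer).
11! = 39916800, and 39916800/e ≈ 14684570.08, so !11 = 14684570.

14684570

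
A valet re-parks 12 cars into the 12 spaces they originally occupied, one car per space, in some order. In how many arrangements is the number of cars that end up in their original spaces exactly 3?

29369120

Pick the 3 fixed positions: C(12,3) = 220 ways.
The remaining 9 must be deranged: !9 = 133496.
Total: 220 × 133496 = 29369120.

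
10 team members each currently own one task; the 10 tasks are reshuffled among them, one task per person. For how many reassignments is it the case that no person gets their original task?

The subfactorial !10 = [10!/e] (nearest integer).
10! = 3628800, and 3628800/e ≈ 1334960.92, so !10 = 1334961.

1334961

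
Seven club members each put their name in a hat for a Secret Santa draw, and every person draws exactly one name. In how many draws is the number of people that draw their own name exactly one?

1855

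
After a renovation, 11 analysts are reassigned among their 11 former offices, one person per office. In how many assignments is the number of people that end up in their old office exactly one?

Pick the single fixed position: C(11,1) = 11 ways.
The remaining 10 must be deranged: !10 = 1334961.
Total: 11 × 1334961 = 14684571.

14684571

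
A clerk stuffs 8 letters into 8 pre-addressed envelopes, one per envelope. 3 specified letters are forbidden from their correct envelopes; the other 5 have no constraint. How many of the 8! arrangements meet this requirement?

27240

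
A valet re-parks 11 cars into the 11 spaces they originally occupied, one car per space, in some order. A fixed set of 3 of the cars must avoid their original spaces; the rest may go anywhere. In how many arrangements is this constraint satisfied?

30078720

Inclusion-exclusion on the 3 forbidden self-matches:
Σ_{j=0}^{3} (-1)^j C(3,j)(11-j)!
= C(3,0)·11! - C(3,1)·10! + C(3,2)·9! - C(3,3)·8!
= 39916800 - 10886400 + 1088640 - 40320
= 30078720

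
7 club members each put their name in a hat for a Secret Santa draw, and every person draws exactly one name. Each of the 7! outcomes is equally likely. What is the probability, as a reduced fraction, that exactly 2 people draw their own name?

11/60

Favorable outcomes: C(7,2)·!5 = 21·44 = 924.
Total outcomes: 7! = 5040.
Probability = 924/5040 = 11/60.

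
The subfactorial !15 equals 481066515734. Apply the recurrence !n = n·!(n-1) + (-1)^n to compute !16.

7697064251745

!16 = 16·481066515734 + 1 = 7697064251745.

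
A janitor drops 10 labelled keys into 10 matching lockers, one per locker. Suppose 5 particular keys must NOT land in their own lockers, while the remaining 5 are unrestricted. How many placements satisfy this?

2170680

Let A_j be the event that the j-th constrained one is fixed. By inclusion-exclusion over the 5 events:
Σ_{j=0}^{5} (-1)^j C(5,j)(10-j)!
= C(5,0)·10! - C(5,1)·9! + C(5,2)·8! - C(5,3)·7! + C(5,4)·6! - C(5,5)·5!
= 3628800 - 1814400 + 403200 - 50400 + 3600 - 120
= 2170680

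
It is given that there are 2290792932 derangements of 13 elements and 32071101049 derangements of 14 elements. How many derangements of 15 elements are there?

481066515734

D_15 = (15-1)·(D_14 + D_13) = 14·(32071101049 + 2290792932) = 14·34361893981 = 481066515734.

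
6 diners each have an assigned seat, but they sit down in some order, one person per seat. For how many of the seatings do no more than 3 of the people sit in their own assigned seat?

704

# with exactly i fixed is C(6,i)·!(6-i); sum over i=0..3:
  i=0: C(6,0)·!6 = 1·265 = 265
  i=1: C(6,1)·!5 = 6·44 = 264
  i=2: C(6,2)·!4 = 15·9 = 135
  i=3: C(6,3)·!3 = 20·2 = 40
Total = 704.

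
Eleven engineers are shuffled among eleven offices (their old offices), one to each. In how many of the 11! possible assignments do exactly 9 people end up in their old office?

55

Pick the 9 fixed positions: C(11,9) = 55 ways.
The other 2 form a derangement: !2 = 1.
Total: 55 × 1 = 55.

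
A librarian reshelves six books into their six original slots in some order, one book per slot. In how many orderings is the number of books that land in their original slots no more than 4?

719

# with exactly i fixed is C(6,i)·!(6-i); sum over i=0..4:
  i=0: C(6,0)·!6 = 1·265 = 265
  i=1: C(6,1)·!5 = 6·44 = 264
  i=2: C(6,2)·!4 = 15·9 = 135
  i=3: C(6,3)·!3 = 20·2 = 40
  i=4: C(6,4)·!2 = 15·1 = 15
Total = 719.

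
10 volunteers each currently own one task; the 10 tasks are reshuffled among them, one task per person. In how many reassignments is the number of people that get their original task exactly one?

1334960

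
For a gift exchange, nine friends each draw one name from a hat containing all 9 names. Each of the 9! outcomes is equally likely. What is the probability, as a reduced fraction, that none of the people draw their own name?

Favorable outcomes: !9 = 133496.
Total outcomes: 9! = 362880.
Probability = 133496/362880 = 16687/45360.

16687/45360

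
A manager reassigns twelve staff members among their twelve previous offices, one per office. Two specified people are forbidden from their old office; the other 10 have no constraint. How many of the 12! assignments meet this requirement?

Inclusion-exclusion on the 2 forbidden self-matches:
Σ_{j=0}^{2} (-1)^j C(2,j)(12-j)!
= C(2,0)·12! - C(2,1)·11! + C(2,2)·10!
= 479001600 - 79833600 + 3628800
= 402796800

402796800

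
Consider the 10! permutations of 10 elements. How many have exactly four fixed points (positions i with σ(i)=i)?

55650

Pick the 4 fixed positions: C(10,4) = 210 ways.
The other 6 form a derangement: !6 = 265.
Total: 210 × 265 = 55650.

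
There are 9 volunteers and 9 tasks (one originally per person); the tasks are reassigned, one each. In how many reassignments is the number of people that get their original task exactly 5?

1134

Choose which 5 of the 9 are fixed: C(9,5) = 126.
The remaining 4 must be deranged: !4 = 9.
Total: 126 × 9 = 1134.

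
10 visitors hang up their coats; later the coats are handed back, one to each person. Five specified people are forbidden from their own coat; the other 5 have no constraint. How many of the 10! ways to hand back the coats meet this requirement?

2170680

Inclusion-exclusion on the 5 forbidden self-matches:
Σ_{j=0}^{5} (-1)^j C(5,j)(10-j)!
= C(5,0)·10! - C(5,1)·9! + C(5,2)·8! - C(5,3)·7! + C(5,4)·6! - C(5,5)·5!
= 3628800 - 1814400 + 403200 - 50400 + 3600 - 120
= 2170680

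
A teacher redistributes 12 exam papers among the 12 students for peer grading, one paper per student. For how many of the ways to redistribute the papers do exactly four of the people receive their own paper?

Choose which 4 of the 12 are fixed: C(12,4) = 495.
The other 8 form a derangement: !8 = 14833.
Total: 495 × 14833 = 7342335.

7342335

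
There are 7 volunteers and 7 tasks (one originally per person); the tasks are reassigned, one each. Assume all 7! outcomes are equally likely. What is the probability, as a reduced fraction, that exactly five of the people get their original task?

Favorable outcomes: C(7,5)·!2 = 21·1 = 21.
Total outcomes: 7! = 5040.
Probability = 21/5040 = 1/240.

1/240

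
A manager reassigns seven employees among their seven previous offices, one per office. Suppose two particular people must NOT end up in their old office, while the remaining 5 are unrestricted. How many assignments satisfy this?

3720

Let A_j be the event that the j-th constrained one is fixed. By inclusion-exclusion over the 2 events:
Σ_{j=0}^{2} (-1)^j C(2,j)(7-j)!
= C(2,0)·7! - C(2,1)·6! + C(2,2)·5!
= 5040 - 1440 + 120
= 3720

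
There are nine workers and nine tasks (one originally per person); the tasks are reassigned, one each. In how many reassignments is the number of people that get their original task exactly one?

133497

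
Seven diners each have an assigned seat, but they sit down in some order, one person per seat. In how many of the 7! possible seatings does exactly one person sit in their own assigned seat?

1855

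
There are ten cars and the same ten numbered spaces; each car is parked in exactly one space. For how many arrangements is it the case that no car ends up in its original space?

The number of derangements of 10 is !10 = Σ_{k=0}^{10} (-1)^k·10!/k!
= 10! - 10!/1! + 10!/2! - 10!/3! + 10!/4! - 10!/5! + 10!/6! - 10!/7! + 10!/8! - 10!/9! + 10!/10!
= 3628800 - 3628800 + 1814400 - 604800 + 151200 - 30240 + 5040 - 720 + 90 - 10 + 1
= 1334961

1334961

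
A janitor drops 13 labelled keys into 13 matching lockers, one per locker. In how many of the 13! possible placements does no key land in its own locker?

2290792932

!13 = 13! · Σ_{k=0}^{13} (-1)^k/k!
= 13! - 13!/1! + 13!/2! - 13!/3! + 13!/4! - 13!/5! + 13!/6! - 13!/7! + 13!/8! - 13!/9! + 13!/10! - 13!/11! + 13!/12! - 13!/13!
= 6227020800 - 6227020800 + 3113510400 - 1037836800 + 259459200 - 51891840 + 8648640 - 1235520 + 154440 - 17160 + 1716 - 156 + 13 - 1
= 2290792932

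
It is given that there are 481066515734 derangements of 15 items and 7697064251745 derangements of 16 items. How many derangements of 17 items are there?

D_17 = (17-1)·(D_16 + D_15) = 16·(7697064251745 + 481066515734) = 16·8178130767479 = 130850092279664.

130850092279664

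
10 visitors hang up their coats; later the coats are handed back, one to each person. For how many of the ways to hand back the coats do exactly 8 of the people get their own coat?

45

Pick the 8 fixed positions: C(10,8) = 45 ways.
The other 2 form a derangement: !2 = 1.
Total: 45 × 1 = 45.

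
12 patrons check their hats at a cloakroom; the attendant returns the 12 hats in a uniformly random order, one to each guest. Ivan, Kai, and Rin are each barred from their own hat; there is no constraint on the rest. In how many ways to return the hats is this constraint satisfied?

Let A_j be the event that the j-th constrained one is fixed. By inclusion-exclusion over the 3 events:
Σ_{j=0}^{3} (-1)^j C(3,j)(12-j)!
= C(3,0)·12! - C(3,1)·11! + C(3,2)·10! - C(3,3)·9!
= 479001600 - 119750400 + 10886400 - 362880
= 369774720

369774720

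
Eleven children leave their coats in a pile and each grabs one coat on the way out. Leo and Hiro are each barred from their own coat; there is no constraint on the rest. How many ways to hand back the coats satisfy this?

Let A_j be the event that the j-th constrained one is fixed. By inclusion-exclusion over the 2 events:
Σ_{j=0}^{2} (-1)^j C(2,j)(11-j)!
= C(2,0)·11! - C(2,1)·10! + C(2,2)·9!
= 39916800 - 7257600 + 362880
= 33022080

33022080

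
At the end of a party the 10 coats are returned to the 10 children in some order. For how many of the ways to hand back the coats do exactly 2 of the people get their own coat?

667485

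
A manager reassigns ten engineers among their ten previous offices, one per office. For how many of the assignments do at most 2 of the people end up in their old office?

3337406

Sum C(10,i)·!(10-i) for i = 0..2:
  i=0: C(10,0)·!10 = 1·1334961 = 1334961
  i=1: C(10,1)·!9 = 10·133496 = 1334960
  i=2: C(10,2)·!8 = 45·14833 = 667485
Total = 3337406.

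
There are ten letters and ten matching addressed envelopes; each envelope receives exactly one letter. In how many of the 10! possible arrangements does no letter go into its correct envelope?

Use !n = (n-1)(!(n-1) + !(n-2)).
!10 = 9·(133496 + 14833) = 9·148329 = 1334961

1334961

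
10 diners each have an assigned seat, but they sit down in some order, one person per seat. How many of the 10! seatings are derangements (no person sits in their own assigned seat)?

1334961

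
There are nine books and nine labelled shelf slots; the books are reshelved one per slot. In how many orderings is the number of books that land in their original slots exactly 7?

36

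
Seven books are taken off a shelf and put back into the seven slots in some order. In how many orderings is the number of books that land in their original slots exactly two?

Choose which 2 of the 7 are fixed: C(7,2) = 21.
The other 5 form a derangement: !5 = 44.
Total: 21 × 44 = 924.

924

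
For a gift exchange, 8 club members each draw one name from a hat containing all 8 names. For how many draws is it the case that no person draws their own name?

!8 is the nearest integer to 8!/e.
8! = 40320, and 40320/e ≈ 14832.90, so !8 = 14833.

14833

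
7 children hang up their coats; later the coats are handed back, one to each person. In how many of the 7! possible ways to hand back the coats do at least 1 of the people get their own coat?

3186

Sum C(7,i)·!(7-i) for i = 1..7:
  i=1: C(7,1)·!6 = 7·265 = 1855
  i=2: C(7,2)·!5 = 21·44 = 924
  i=3: C(7,3)·!4 = 35·9 = 315
  i=4: C(7,4)·!3 = 35·2 = 70
  i=5: C(7,5)·!2 = 21·1 = 21
  i=6: C(7,6)·!1 = 7·0 = 0
  i=7: C(7,7)·!0 = 1·1 = 1
Total = 3186.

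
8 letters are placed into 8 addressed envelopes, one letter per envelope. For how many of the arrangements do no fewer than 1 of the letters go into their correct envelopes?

25487

# with exactly i fixed is C(8,i)·!(8-i); sum over i=1..8:
  i=1: C(8,1)·!7 = 8·1854 = 14832
  i=2: C(8,2)·!6 = 28·265 = 7420
  i=3: C(8,3)·!5 = 56·44 = 2464
  i=4: C(8,4)·!4 = 70·9 = 630
  i=5: C(8,5)·!3 = 56·2 = 112
  i=6: C(8,6)·!2 = 28·1 = 28
  i=7: C(8,7)·!1 = 8·0 = 0
  i=8: C(8,8)·!0 = 1·1 = 1
Total = 25487.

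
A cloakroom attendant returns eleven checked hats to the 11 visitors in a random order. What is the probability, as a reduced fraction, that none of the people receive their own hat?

Favorable outcomes: !11 = 14684570.
Total outcomes: 11! = 39916800.
Probability = 14684570/39916800 = 1468457/3991680.

1468457/3991680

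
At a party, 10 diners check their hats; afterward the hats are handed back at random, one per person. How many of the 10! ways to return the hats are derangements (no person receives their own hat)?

!10 = 10! · Σ_{k=0}^{10} (-1)^k/k!
= 10! - 10!/1! + 10!/2! - 10!/3! + 10!/4! - 10!/5! + 10!/6! - 10!/7! + 10!/8! - 10!/9! + 10!/10!
= 3628800 - 3628800 + 1814400 - 604800 + 151200 - 30240 + 5040 - 720 + 90 - 10 + 1
= 1334961

1334961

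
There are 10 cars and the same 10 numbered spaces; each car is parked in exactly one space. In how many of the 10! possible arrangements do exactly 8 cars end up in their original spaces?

Pick the 8 fixed positions: C(10,8) = 45 ways.
The remaining 2 must be deranged: !2 = 1.
Total: 45 × 1 = 45.

45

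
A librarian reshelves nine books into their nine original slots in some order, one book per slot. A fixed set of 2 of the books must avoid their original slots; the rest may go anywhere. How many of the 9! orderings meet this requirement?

Let A_j be the event that the j-th constrained one is fixed. By inclusion-exclusion over the 2 events:
Σ_{j=0}^{2} (-1)^j C(2,j)(9-j)!
= C(2,0)·9! - C(2,1)·8! + C(2,2)·7!
= 362880 - 80640 + 5040
= 287280

287280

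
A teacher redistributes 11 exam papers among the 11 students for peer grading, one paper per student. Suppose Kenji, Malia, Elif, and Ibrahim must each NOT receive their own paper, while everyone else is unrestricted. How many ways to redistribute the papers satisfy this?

27422640

Inclusion-exclusion on the 4 forbidden self-matches:
Σ_{j=0}^{4} (-1)^j C(4,j)(11-j)!
= C(4,0)·11! - C(4,1)·10! + C(4,2)·9! - C(4,3)·8! + C(4,4)·7!
= 39916800 - 14515200 + 2177280 - 161280 + 5040
= 27422640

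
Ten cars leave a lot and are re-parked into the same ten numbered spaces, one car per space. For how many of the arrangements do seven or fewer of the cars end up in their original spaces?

3628754

# with exactly i fixed is C(10,i)·!(10-i); sum over i=0..7:
  i=0: C(10,0)·!10 = 1·1334961 = 1334961
  i=1: C(10,1)·!9 = 10·133496 = 1334960
  i=2: C(10,2)·!8 = 45·14833 = 667485
  i=3: C(10,3)·!7 = 120·1854 = 222480
  i=4: C(10,4)·!6 = 210·265 = 55650
  i=5: C(10,5)·!5 = 252·44 = 11088
  i=6: C(10,6)·!4 = 210·9 = 1890
  i=7: C(10,7)·!3 = 120·2 = 240
Total = 3628754.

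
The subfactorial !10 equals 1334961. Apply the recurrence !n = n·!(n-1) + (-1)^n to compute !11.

14684570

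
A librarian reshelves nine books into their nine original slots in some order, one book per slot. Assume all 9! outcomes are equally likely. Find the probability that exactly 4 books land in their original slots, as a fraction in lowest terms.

Favorable outcomes: C(9,4)·!5 = 126·44 = 5544.
Total outcomes: 9! = 362880.
Probability = 5544/362880 = 11/720.

11/720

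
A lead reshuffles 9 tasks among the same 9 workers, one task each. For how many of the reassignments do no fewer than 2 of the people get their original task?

Sum C(9,i)·!(9-i) for i = 2..9:
  i=2: C(9,2)·!7 = 36·1854 = 66744
  i=3: C(9,3)·!6 = 84·265 = 22260
  i=4: C(9,4)·!5 = 126·44 = 5544
  i=5: C(9,5)·!4 = 126·9 = 1134
  i=6: C(9,6)·!3 = 84·2 = 168
  i=7: C(9,7)·!2 = 36·1 = 36
  i=8: C(9,8)·!1 = 9·0 = 0
  i=9: C(9,9)·!0 = 1·1 = 1
Total = 95887.

95887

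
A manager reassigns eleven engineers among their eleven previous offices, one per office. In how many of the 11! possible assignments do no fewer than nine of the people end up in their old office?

56

# with exactly i fixed is C(11,i)·!(11-i); sum over i=9..11:
  i=9: C(11,9)·!2 = 55·1 = 55
  i=10: C(11,10)·!1 = 11·0 = 0
  i=11: C(11,11)·!0 = 1·1 = 1
Total = 56.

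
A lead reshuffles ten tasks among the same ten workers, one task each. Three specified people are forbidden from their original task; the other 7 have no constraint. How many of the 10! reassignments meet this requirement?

2656080

Let A_j be the event that the j-th constrained one is fixed. By inclusion-exclusion over the 3 events:
Σ_{j=0}^{3} (-1)^j C(3,j)(10-j)!
= C(3,0)·10! - C(3,1)·9! + C(3,2)·8! - C(3,3)·7!
= 3628800 - 1088640 + 120960 - 5040
= 2656080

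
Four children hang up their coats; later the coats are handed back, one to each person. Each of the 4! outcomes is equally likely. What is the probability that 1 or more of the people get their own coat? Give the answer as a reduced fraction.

Favorable outcomes: Σ_{i≥1} C(4,i)·!(4-i) = 4·2 + 6·1 + 4·0 + 1·1 = 15.
Total outcomes: 4! = 24.
Probability = 15/24 = 5/8.

5/8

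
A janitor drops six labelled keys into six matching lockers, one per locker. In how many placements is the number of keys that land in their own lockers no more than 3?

# with exactly i fixed is C(6,i)·!(6-i); sum over i=0..3:
  i=0: C(6,0)·!6 = 1·265 = 265
  i=1: C(6,1)·!5 = 6·44 = 264
  i=2: C(6,2)·!4 = 15·9 = 135
  i=3: C(6,3)·!3 = 20·2 = 40
Total = 704.

704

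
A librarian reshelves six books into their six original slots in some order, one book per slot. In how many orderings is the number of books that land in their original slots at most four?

719

Sum C(6,i)·!(6-i) for i = 0..4:
  i=0: C(6,0)·!6 = 1·265 = 265
  i=1: C(6,1)·!5 = 6·44 = 264
  i=2: C(6,2)·!4 = 15·9 = 135
  i=3: C(6,3)·!3 = 20·2 = 40
  i=4: C(6,4)·!2 = 15·1 = 15
Total = 719.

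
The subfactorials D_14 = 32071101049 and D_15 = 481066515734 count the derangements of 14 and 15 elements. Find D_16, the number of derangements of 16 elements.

7697064251745

D_16 = (16-1)·(D_15 + D_14) = 15·(481066515734 + 32071101049) = 15·513137616783 = 7697064251745.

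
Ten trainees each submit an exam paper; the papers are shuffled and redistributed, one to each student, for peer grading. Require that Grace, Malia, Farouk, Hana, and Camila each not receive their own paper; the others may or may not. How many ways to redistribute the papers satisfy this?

Inclusion-exclusion on the 5 forbidden self-matches:
Σ_{j=0}^{5} (-1)^j C(5,j)(10-j)!
= C(5,0)·10! - C(5,1)·9! + C(5,2)·8! - C(5,3)·7! + C(5,4)·6! - C(5,5)·5!
= 3628800 - 1814400 + 403200 - 50400 + 3600 - 120
= 2170680

2170680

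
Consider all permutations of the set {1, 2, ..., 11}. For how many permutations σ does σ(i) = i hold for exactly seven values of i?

Choose which 7 of the 11 are fixed: C(11,7) = 330.
The other 4 form a derangement: !4 = 9.
Total: 330 × 9 = 2970.

2970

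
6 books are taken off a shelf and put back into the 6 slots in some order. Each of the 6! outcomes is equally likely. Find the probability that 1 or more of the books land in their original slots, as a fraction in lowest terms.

Favorable outcomes: Σ_{i≥1} C(6,i)·!(6-i) = 6·44 + 15·9 + 20·2 + 15·1 + 6·0 + 1·1 = 455.
Total outcomes: 6! = 720.
Probability = 455/720 = 91/144.

91/144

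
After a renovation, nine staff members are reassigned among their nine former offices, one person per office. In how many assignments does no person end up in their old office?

133496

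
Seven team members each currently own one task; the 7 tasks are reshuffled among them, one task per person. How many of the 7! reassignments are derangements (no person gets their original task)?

The number of derangements of 7 is !7 = Σ_{k=0}^{7} (-1)^k·7!/k!
= 7! - 7!/1! + 7!/2! - 7!/3! + 7!/4! - 7!/5! + 7!/6! - 7!/7!
= 5040 - 5040 + 2520 - 840 + 210 - 42 + 7 - 1
= 1854

1854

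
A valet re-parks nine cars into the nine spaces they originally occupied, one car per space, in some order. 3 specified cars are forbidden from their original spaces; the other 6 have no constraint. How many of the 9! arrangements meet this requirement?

256320

Inclusion-exclusion on the 3 forbidden self-matches:
Σ_{j=0}^{3} (-1)^j C(3,j)(9-j)!
= C(3,0)·9! - C(3,1)·8! + C(3,2)·7! - C(3,3)·6!
= 362880 - 120960 + 15120 - 720
= 256320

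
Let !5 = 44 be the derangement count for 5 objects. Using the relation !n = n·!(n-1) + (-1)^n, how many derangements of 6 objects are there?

265

!6 = 6·44 + 1 = 265.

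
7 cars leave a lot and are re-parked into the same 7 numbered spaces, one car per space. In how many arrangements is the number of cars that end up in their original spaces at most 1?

3709

# with exactly i fixed is C(7,i)·!(7-i); sum over i=0..1:
  i=0: C(7,0)·!7 = 1·1854 = 1854
  i=1: C(7,1)·!6 = 7·265 = 1855
Total = 3709.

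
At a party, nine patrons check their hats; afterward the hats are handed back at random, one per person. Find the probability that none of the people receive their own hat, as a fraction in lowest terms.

16687/45360

Favorable outcomes: !9 = 133496.
Total outcomes: 9! = 362880.
Probability = 133496/362880 = 16687/45360.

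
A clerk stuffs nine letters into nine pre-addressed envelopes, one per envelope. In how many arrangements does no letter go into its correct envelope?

Recurrence: !9 = 9·!8 + (-1)^9.
!9 = 9·14833 - 1 = 133496

133496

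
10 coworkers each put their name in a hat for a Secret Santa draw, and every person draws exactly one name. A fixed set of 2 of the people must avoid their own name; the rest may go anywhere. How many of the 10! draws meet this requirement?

2943360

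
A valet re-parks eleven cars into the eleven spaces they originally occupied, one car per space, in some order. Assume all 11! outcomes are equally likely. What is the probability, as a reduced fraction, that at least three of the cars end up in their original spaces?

Favorable outcomes: Σ_{i≥3} C(11,i)·!(11-i) = 165·14833 + 330·1854 + 462·265 + 462·44 + 330·9 + 165·2 + 55·1 + 11·0 + 1·1 = 3205379.
Total outcomes: 11! = 39916800.
Probability = 3205379/39916800 = 3205379/39916800.

3205379/39916800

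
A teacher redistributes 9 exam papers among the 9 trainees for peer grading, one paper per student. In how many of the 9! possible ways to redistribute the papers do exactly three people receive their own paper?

Choose which 3 of the 9 are fixed: C(9,3) = 84.
The other 6 form a derangement: !6 = 265.
Total: 84 × 265 = 22260.

22260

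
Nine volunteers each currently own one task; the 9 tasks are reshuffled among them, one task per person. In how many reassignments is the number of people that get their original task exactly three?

Choose which 3 of the 9 are fixed: C(9,3) = 84.
The remaining 6 must be deranged: !6 = 265.
Total: 84 × 265 = 22260.

22260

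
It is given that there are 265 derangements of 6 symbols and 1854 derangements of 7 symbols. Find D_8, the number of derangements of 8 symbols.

D_8 = (8-1)·(D_7 + D_6) = 7·(1854 + 265) = 7·2119 = 14833.

14833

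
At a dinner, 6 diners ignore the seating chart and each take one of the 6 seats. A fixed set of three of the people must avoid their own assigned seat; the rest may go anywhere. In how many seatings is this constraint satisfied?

426

Let A_j be the event that the j-th constrained one is fixed. By inclusion-exclusion over the 3 events:
Σ_{j=0}^{3} (-1)^j C(3,j)(6-j)!
= C(3,0)·6! - C(3,1)·5! + C(3,2)·4! - C(3,3)·3!
= 720 - 360 + 72 - 6
= 426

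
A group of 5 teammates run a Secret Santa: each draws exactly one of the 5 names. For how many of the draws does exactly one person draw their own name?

Choose which one of the 5 is fixed: C(5,1) = 5.
The remaining 4 must be deranged: !4 = 9.
Total: 5 × 9 = 45.

45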